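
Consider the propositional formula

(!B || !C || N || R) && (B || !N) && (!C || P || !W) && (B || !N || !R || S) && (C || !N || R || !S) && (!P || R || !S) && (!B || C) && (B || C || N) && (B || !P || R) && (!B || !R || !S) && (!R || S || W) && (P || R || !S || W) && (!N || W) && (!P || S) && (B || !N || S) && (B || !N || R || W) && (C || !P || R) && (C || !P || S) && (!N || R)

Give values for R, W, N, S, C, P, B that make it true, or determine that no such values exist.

R = True, W = False, N = False, S = True, C = True, P = True, B = False

Set R = True.
Set W = False.
  then (!R || S || W) forces S = True.
  then (!N || W) forces N = False.
  then (!B || !R || !S) forces B = False.
  then (B || C || N) forces C = True.
Set P = True.
All clauses satisfied.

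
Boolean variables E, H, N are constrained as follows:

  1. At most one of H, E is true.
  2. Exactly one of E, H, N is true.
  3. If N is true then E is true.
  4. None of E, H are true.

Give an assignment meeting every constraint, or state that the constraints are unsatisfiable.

UNSATISFIABLE

Case H = True:
  Constraint (4) is violated (H=T) — contradiction.
Case H = False:
  (4) forces E = False.
  (2) with E=F, H=F forces N = True.
  Constraint (3) is violated (N=T, E=F) — contradiction.
Both cases fail — unsatisfiable.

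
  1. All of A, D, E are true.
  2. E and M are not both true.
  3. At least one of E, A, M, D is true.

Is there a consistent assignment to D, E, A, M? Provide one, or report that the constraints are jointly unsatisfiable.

D = True, E = True, A = True, M = False

  (1) {A, D, E}: all 3 true ✓
  (2) E=T, M=F — not both ✓
  (3) {E, A, M, D}: 3 true — at least one ✓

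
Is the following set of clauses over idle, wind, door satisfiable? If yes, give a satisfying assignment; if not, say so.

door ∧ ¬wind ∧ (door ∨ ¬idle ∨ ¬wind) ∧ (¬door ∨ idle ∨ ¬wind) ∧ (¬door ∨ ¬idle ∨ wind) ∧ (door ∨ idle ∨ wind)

Unit clause (door) forces door = True.
Unit clause (¬wind) forces wind = False.
In (¬door ∨ ¬idle ∨ wind) only ¬idle is left, so idle = False.
Check each clause:
  (door): door holds.
  (¬wind): ¬wind holds.
  (door ∨ ¬idle ∨ ¬wind): door holds.
  (¬door ∨ idle ∨ ¬wind): ¬wind holds.
  (¬door ∨ ¬idle ∨ wind): ¬idle holds.
  (door ∨ idle ∨ wind): door holds.
All clauses satisfied.

idle = False, wind = False, door = True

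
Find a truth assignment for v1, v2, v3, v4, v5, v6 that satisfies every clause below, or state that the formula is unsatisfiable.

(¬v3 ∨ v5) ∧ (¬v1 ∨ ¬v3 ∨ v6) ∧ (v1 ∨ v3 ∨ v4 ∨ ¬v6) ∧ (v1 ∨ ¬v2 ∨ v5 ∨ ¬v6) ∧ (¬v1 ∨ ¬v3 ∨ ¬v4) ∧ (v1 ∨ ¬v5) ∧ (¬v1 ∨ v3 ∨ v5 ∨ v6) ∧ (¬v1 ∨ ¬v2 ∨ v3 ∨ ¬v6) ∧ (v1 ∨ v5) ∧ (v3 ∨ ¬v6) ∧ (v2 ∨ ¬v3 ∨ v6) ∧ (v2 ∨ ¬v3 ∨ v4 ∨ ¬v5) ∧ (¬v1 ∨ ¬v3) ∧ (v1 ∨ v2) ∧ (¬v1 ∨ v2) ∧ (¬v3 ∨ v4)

v1=T, v2=T, v3=F, v4=F, v5=T, v6=F

Try v1 = False:
  (v1 ∨ ¬v5) forces v5 = False.
  clause (v1 ∨ v5) is falsified — backtrack.
So v1 = True.
  then (¬v1 ∨ ¬v3) forces v3 = False.
  then (¬v1 ∨ v2) forces v2 = True.
  then (¬v1 ∨ ¬v2 ∨ v3 ∨ ¬v6) forces v6 = False.
  then (¬v1 ∨ v3 ∨ v5 ∨ v6) forces v5 = True.
Set v4 = False.
All clauses satisfied.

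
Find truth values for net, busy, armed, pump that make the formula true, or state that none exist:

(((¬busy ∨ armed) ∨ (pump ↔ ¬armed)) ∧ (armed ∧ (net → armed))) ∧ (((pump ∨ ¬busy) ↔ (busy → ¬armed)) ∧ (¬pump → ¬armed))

net = True, busy = False, armed = True, pump = True

  ((¬busy ∨ armed) ∨ (pump ↔ ¬armed)) ∧ (armed ∧ (net → armed)) = True
    (¬busy ∨ armed) ∨ (pump ↔ ¬armed) = True
      ¬busy ∨ armed = True
        ¬busy = True
      pump ↔ ¬armed = False
        ¬armed = False
    armed ∧ (net → armed) = True
      net → armed = True
  ((pump ∨ ¬busy) ↔ (busy → ¬armed)) ∧ (¬pump → ¬armed) = True
    (pump ∨ ¬busy) ↔ (busy → ¬armed) = True
      pump ∨ ¬busy = True
        ¬busy = True
      busy → ¬armed = True
        ¬armed = False
    ¬pump → ¬armed = True
      ¬pump = False
      ¬armed = False
Both conjuncts True, so the formula holds.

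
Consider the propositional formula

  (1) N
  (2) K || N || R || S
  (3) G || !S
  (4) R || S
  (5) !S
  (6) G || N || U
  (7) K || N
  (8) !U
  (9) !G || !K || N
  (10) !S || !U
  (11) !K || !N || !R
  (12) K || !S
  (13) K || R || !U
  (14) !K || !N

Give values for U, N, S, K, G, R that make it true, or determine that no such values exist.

U: False, N: True, S: False, K: False, G: True, R: True

Unit clause (N) forces N = True.
Unit clause (!S) forces S = False.
Unit clause (!U) forces U = False.
In (!K || !N) only !K is left, so K = False.
In (R || S) only R is left, so R = True.
Set G = True.
All clauses satisfied.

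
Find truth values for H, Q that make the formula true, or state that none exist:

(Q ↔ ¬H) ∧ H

H: True, Q: False

  Q ↔ ¬H = True
    ¬H = False
Both conjuncts True, so the formula holds.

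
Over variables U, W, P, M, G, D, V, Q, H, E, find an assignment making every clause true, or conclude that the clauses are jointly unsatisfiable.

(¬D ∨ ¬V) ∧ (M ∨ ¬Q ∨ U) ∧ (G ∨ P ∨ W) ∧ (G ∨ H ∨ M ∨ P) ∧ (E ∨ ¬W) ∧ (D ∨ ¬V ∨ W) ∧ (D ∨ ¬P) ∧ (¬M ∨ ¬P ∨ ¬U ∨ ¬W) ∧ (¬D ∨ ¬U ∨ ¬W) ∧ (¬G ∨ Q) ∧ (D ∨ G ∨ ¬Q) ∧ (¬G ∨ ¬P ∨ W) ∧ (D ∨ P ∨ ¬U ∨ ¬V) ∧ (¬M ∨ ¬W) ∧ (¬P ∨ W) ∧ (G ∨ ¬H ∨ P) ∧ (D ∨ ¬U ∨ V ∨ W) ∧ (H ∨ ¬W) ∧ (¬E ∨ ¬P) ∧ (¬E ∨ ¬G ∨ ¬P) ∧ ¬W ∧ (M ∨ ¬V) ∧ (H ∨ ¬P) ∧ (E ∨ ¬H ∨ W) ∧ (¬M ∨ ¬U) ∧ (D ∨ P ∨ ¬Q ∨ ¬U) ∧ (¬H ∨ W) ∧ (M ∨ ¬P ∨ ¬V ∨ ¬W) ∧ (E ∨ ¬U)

U=F; W=F; P=F; M=T; G=T; D=T; V=F; Q=T; H=F; E=F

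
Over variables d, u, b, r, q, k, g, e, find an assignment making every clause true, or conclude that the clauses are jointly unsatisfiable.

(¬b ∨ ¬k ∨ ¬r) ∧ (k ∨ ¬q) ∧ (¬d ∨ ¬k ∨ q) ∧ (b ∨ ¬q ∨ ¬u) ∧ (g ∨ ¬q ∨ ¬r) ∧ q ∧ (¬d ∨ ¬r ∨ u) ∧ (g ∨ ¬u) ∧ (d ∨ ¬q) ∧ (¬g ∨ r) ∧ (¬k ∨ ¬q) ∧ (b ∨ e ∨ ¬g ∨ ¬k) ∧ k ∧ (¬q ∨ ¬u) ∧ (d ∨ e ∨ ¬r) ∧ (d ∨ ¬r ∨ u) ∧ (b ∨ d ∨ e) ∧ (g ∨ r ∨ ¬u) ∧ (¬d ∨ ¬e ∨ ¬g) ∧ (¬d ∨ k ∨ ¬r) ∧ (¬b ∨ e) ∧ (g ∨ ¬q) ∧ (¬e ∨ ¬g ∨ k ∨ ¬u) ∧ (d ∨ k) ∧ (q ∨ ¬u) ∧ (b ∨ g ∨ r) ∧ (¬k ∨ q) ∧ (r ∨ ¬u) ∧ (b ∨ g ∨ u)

Case q = True:
  (k ∨ ¬q) forces k = True.
  Clause (¬k ∨ ¬q) is falsified — contradiction.
Case q = False:
  Clause (q) is falsified — contradiction.
Both cases fail, so the formula is unsatisfiable.

The formula is unsatisfiable.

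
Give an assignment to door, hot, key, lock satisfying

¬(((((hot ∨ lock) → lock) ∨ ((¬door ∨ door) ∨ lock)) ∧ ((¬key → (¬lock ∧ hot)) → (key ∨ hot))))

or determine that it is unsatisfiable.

Case lock = True: the formula simplifies to ¬((key → (key ∨ hot))).
  key = True: this becomes ¬((True → True)) = False.
  key = False: this becomes ¬((False → hot)) = False.
Case lock = False: the formula simplifies to ¬(((¬hot ∨ (¬door ∨ door)) ∧ ((¬key → hot) → (key ∨ hot)))).
  hot = True: simplifies to ¬((¬door ∨ door)).
    door = True: this becomes ¬((False ∨ True)) = False.
    door = False: this becomes ¬((True ∨ False)) = False.
  hot = False: simplifies to ¬((key → key)).
    key = True: this becomes ¬((True → True)) = False.
    key = False: this becomes ¬((False → False)) = False.
Both cases fail — unsatisfiable.

The formula is unsatisfiable.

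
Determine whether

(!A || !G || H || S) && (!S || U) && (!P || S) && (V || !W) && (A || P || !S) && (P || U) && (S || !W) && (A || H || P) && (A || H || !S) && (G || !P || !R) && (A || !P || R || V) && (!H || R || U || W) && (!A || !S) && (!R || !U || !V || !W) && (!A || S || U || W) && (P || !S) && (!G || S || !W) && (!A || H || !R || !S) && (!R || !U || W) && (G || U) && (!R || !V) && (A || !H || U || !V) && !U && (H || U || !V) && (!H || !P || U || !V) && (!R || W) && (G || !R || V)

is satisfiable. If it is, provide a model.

Unsatisfiable

Case U = True:
  Clause (!U) is falsified — contradiction.
Case U = False:
  (!S || U) forces S = False.
  (!P || S) forces P = False.
  Clause (P || U) is falsified — contradiction.
Both cases fail, so the formula is unsatisfiable.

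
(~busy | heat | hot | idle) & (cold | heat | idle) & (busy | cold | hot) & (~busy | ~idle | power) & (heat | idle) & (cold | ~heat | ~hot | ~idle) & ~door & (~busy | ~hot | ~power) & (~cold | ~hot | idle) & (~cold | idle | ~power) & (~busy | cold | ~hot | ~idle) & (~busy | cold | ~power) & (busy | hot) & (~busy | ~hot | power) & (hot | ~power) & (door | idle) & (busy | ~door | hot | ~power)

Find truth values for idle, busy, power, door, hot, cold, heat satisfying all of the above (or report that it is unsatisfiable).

Unit clause (~door) forces door = False.
In (door | idle) only idle is left, so idle = True.
Try busy = True:
  (~busy | ~idle | power) forces power = True.
  (~busy | ~hot | ~power) forces hot = False.
  clause (hot | ~power) is falsified — backtrack.
So busy = False.
  then (busy | hot) forces hot = True.
Set power = True.
Set cold = False.
  then (cold | ~heat | ~hot | ~idle) forces heat = False.
All clauses satisfied.

idle=T; busy=F; power=T; door=F; hot=T; cold=F; heat=F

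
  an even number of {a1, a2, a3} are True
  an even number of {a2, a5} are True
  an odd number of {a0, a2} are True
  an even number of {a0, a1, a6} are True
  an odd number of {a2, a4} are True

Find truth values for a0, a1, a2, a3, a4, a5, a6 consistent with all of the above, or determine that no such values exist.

a0 = True, a1 = True, a2 = False, a3 = True, a4 = True, a5 = False, a6 = False

{a1, a2, a3}: 2 true → even ✓
{a2, a5}: 0 true → even ✓
{a0, a2}: 1 true → odd ✓
{a0, a1, a6}: 2 true → even ✓
{a2, a4}: 1 true → odd ✓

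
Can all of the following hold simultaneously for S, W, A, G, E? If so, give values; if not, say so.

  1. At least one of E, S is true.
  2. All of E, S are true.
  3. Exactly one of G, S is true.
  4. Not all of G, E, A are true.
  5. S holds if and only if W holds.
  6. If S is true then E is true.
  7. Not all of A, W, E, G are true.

S=T, W=T, A=F, G=F, E=T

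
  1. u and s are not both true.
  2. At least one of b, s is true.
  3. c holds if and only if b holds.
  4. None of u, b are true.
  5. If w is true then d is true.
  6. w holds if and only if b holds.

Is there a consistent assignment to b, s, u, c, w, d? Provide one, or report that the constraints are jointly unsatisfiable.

b = False, s = True, u = False, c = False, w = False, d = True

  (1) u=F, s=T — not both ✓
  (2) {b, s}: 1 true — at least one ✓
  (3) c=F, b=F — same ✓
  (4) {u, b}: 0 true — none ✓
  (5) w=F ⇒ d: vacuous ✓
  (6) w=F, b=F — same ✓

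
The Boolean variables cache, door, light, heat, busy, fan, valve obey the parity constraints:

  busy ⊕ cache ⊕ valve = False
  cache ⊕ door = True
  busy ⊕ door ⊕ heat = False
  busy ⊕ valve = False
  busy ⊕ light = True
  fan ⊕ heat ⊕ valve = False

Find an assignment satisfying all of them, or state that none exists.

cache: False; door: True; light: True; heat: True; busy: False; fan: True; valve: False

busy ⊕ cache ⊕ valve = F ⊕ F ⊕ F = False ✓
cache ⊕ door = F ⊕ T = True ✓
busy ⊕ door ⊕ heat = F ⊕ T ⊕ T = False ✓
busy ⊕ valve = F ⊕ F = False ✓
busy ⊕ light = F ⊕ T = True ✓
fan ⊕ heat ⊕ valve = T ⊕ T ⊕ F = False ✓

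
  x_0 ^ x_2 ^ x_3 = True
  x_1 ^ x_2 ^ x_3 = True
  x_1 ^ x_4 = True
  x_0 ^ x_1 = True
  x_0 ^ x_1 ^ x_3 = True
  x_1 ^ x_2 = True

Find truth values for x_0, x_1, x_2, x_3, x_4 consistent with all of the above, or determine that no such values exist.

Adding constraints 1, 2, 4 mod 2: every variable appears an even number of times on the left, so the left side is 0.
But the right sides sum to 1 (mod 2). 0 ≠ 1 — the system is inconsistent.

Unsatisfiable — no assignment works.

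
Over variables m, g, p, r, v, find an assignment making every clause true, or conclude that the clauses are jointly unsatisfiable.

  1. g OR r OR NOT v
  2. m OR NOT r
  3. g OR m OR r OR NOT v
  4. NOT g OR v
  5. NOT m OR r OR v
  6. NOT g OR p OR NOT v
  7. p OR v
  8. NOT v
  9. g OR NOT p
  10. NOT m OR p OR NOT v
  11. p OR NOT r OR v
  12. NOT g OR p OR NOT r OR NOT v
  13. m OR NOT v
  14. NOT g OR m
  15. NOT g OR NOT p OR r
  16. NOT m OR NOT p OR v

The formula is unsatisfiable.

Case v = True:
  Clause (NOT v) is falsified — contradiction.
Case v = False:
  (NOT g OR v) forces g = False.
  (p OR v) forces p = True.
  Clause (g OR NOT p) is falsified — contradiction.
Both cases fail, so the formula is unsatisfiable.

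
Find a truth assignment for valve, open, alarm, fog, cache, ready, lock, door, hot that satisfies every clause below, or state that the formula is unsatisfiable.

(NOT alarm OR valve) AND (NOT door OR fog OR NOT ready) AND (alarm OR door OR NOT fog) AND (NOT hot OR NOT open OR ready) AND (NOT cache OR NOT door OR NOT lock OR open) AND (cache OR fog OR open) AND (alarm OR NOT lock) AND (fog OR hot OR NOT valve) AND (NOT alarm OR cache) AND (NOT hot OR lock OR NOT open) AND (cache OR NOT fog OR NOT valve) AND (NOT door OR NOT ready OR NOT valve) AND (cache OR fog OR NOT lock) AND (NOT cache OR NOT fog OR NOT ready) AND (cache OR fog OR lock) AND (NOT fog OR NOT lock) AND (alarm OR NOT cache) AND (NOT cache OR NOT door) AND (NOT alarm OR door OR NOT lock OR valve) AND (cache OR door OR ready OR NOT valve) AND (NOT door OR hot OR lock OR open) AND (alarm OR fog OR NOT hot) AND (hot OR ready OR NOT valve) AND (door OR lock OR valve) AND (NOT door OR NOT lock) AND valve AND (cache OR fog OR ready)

Unit clause (valve) forces valve = True.
Set open = True.
Set alarm = True.
  then (NOT alarm OR cache) forces cache = True.
  then (NOT cache OR NOT door) forces door = False.
Try fog = True:
  (NOT cache OR NOT fog OR NOT ready) forces ready = False.
  (NOT hot OR NOT open OR ready) forces hot = False.
  clause (hot OR ready OR NOT valve) is falsified — backtrack.
So fog = False.
  then (fog OR hot OR NOT valve) forces hot = True.
  then (NOT hot OR lock OR NOT open) forces lock = True.
  then (NOT hot OR NOT open OR ready) forces ready = True.
All clauses satisfied.

valve=T, open=T, alarm=T, fog=F, cache=T, ready=T, lock=T, door=F, hot=T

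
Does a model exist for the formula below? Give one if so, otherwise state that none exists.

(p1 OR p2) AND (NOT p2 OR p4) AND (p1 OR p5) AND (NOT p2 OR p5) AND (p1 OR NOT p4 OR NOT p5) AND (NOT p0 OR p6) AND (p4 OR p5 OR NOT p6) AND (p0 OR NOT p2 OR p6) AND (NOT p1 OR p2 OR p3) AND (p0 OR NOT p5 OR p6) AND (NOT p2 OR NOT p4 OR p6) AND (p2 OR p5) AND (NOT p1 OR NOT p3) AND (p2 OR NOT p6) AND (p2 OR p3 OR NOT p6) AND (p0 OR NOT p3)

p0: False, p1: True, p2: True, p3: False, p4: True, p5: True, p6: True

Set p0 = False.
  then (p0 OR NOT p3) forces p3 = False.
Try p1 = False:
  (p1 OR p2) forces p2 = True.
  (NOT p2 OR p4) forces p4 = True.
  (p1 OR p5) forces p5 = True.
  clause (p1 OR NOT p4 OR NOT p5) is falsified — backtrack.
So p1 = True.
  then (NOT p1 OR p2 OR p3) forces p2 = True.
  then (NOT p2 OR p4) forces p4 = True.
  then (NOT p2 OR p5) forces p5 = True.
  then (p0 OR NOT p2 OR p6) forces p6 = True.
All clauses satisfied.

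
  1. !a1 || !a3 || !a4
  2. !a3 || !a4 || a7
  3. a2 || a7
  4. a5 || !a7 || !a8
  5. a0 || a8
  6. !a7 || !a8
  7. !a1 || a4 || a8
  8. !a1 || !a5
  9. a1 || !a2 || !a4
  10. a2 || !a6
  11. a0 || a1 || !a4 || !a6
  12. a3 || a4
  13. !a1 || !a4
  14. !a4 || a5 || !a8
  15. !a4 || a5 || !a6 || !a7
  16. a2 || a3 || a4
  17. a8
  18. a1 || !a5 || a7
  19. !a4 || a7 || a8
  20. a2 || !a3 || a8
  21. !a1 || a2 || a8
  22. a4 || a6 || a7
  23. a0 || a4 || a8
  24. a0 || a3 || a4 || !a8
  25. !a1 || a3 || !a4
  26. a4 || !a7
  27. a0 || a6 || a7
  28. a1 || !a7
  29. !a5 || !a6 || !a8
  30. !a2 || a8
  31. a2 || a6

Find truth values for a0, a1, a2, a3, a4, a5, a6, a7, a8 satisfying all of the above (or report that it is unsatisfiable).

a0 = False; a1 = True; a2 = True; a3 = True; a4 = False; a5 = False; a6 = True; a7 = False; a8 = True

Unit clause (a8) forces a8 = True.
In (!a7 || !a8) only !a7 is left, so a7 = False.
In (a2 || a7) only a2 is left, so a2 = True.
Set a0 = False.
  then (a0 || a6 || a7) forces a6 = True.
  then (!a5 || !a6 || !a8) forces a5 = False.
  then (!a4 || a5 || !a8) forces a4 = False.
  then (a0 || a3 || a4 || !a8) forces a3 = True.
Set a1 = True.
All clauses satisfied.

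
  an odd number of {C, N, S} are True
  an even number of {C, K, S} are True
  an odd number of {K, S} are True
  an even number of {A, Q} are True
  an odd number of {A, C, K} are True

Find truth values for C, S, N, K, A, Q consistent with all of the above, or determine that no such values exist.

C: True; S: True; N: True; K: False; A: False; Q: False

{C, N, S}: 3 true → odd ✓
{C, K, S}: 2 true → even ✓
{K, S}: 1 true → odd ✓
{A, Q}: 0 true → even ✓
{A, C, K}: 1 true → odd ✓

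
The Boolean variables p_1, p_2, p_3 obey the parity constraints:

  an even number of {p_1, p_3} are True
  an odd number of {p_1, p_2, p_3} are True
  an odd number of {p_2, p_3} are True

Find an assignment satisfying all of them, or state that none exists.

p_1: False; p_2: True; p_3: False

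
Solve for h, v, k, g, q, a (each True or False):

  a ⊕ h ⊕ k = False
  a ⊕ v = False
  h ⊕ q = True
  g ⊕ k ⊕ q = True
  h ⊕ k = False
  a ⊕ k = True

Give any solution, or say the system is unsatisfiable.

h: True, v: False, k: True, g: False, q: False, a: False

a ⊕ h ⊕ k = F ⊕ T ⊕ T = False ✓
a ⊕ v = F ⊕ F = False ✓
h ⊕ q = T ⊕ F = True ✓
g ⊕ k ⊕ q = F ⊕ T ⊕ F = True ✓
h ⊕ k = T ⊕ T = False ✓
a ⊕ k = F ⊕ T = True ✓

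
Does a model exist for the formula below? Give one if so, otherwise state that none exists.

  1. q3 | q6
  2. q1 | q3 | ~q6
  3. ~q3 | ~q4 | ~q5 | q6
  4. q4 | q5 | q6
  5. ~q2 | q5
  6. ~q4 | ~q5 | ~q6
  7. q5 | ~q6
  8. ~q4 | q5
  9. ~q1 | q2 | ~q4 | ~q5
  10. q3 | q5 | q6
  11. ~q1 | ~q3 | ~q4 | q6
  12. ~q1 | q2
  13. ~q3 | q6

Set q1 = True.
  then (~q1 | q2) forces q2 = True.
  then (~q2 | q5) forces q5 = True.
Set q3 = True.
  then (~q3 | q6) forces q6 = True.
  then (~q4 | ~q5 | ~q6) forces q4 = False.
All clauses satisfied.

q1: True; q2: True; q3: True; q4: False; q5: True; q6: True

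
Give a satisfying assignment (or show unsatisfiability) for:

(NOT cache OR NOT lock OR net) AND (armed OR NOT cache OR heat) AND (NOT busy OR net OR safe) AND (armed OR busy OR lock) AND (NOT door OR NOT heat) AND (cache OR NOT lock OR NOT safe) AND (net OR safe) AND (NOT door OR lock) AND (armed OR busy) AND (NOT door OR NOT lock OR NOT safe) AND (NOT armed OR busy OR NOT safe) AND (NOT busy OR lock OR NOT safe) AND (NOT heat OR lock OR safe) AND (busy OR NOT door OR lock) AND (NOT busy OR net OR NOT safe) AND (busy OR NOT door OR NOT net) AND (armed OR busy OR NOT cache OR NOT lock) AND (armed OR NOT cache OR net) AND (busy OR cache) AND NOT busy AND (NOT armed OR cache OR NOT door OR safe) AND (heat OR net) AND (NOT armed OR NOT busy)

Unit clause (NOT busy) forces busy = False.
In (armed OR busy) only armed is left, so armed = True.
In (NOT armed OR busy OR NOT safe) only NOT safe is left, so safe = False.
In (busy OR cache) only cache is left, so cache = True.
In (net OR safe) only net is left, so net = True.
In (busy OR NOT door OR NOT net) only NOT door is left, so door = False.
Set heat = True.
  then (NOT heat OR lock OR safe) forces lock = True.
All clauses satisfied.

door = False, armed = True, net = True, heat = True, safe = False, busy = False, lock = True, cache = True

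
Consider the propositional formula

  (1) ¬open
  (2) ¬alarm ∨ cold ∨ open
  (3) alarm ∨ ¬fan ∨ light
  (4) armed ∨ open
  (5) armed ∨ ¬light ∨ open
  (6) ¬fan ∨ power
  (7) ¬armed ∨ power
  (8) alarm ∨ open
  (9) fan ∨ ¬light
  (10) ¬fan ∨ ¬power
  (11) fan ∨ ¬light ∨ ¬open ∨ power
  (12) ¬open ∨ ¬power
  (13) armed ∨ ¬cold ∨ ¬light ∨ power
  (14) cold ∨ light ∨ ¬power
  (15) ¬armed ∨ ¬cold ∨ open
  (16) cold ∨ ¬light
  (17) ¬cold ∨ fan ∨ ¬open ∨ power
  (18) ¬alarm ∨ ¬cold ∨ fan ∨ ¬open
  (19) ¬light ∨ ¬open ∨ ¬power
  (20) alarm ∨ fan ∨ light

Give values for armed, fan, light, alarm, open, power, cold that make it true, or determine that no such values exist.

Case alarm = True:
  (¬open) forces open = False.
  (¬alarm ∨ cold ∨ open) forces cold = True.
  (armed ∨ open) forces armed = True.
  Clause (¬armed ∨ ¬cold ∨ open) is falsified — contradiction.
Case alarm = False:
  (¬open) forces open = False.
  Clause (alarm ∨ open) is falsified — contradiction.
Both cases fail, so the formula is unsatisfiable.

Unsatisfiable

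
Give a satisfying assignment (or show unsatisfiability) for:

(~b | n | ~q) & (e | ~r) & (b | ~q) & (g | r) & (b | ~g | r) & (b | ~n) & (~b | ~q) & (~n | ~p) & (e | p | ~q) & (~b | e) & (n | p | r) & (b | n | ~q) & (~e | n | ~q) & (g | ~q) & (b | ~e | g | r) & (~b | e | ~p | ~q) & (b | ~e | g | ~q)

Try q = True:
  (b | ~q) forces b = True.
  clause (~b | ~q) is falsified — backtrack.
So q = False.
Set b = True.
  then (~b | e) forces e = True.
Set p = False.
Set g = True.
Set r = True.
Set n = False.
All clauses satisfied.

q = False; b = True; p = False; g = True; e = True; r = True; n = False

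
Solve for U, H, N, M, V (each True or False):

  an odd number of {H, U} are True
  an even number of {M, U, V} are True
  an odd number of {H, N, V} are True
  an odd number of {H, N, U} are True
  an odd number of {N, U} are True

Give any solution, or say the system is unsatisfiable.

U=T, H=F, N=F, M=F, V=T

{H, U}: 1 true → odd ✓
{M, U, V}: 2 true → even ✓
{H, N, V}: 1 true → odd ✓
{H, N, U}: 1 true → odd ✓
{N, U}: 1 true → odd ✓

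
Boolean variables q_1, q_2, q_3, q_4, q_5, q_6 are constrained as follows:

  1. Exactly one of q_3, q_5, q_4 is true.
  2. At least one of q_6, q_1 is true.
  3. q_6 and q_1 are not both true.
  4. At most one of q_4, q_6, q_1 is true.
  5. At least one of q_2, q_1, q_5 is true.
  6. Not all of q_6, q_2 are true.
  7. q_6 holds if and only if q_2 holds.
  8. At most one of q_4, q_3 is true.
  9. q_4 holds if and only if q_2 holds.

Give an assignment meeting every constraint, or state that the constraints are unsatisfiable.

q_1 = True, q_2 = False, q_3 = False, q_4 = False, q_5 = True, q_6 = False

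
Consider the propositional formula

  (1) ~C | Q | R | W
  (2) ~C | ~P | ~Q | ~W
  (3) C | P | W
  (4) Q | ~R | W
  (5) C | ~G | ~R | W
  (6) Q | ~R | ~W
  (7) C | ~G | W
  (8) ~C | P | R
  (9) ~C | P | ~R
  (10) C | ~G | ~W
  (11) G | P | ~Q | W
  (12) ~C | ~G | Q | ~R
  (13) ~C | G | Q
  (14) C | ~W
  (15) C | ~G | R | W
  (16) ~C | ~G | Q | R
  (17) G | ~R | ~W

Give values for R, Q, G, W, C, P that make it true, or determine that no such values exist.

R = False, Q = True, G = False, W = False, C = False, P = True

Set R = False.
Set Q = True.
Set G = False.
Try W = True:
  (C | ~W) forces C = True.
  (~C | ~P | ~Q | ~W) forces P = False.
  clause (~C | P | R) is falsified — backtrack.
So W = False.
  then (G | P | ~Q | W) forces P = True.
Set C = False.
All clauses satisfied.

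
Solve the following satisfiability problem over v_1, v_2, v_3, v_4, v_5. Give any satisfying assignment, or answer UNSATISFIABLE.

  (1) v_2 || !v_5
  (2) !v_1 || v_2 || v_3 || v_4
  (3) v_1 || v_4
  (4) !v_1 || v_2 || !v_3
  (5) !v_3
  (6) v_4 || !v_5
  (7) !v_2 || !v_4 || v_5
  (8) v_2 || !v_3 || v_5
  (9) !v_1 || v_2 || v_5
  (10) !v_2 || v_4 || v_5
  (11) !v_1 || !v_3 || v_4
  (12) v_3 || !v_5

v_1=F; v_2=F; v_3=F; v_4=T; v_5=F

Unit clause (!v_3) forces v_3 = False.
In (v_3 || !v_5) only !v_5 is left, so v_5 = False.
Try v_1 = True:
  (!v_1 || v_2 || v_5) forces v_2 = True.
  (!v_2 || !v_4 || v_5) forces v_4 = False.
  clause (!v_2 || v_4 || v_5) is falsified — backtrack.
So v_1 = False.
  then (v_1 || v_4) forces v_4 = True.
  then (!v_2 || !v_4 || v_5) forces v_2 = False.
All clauses satisfied.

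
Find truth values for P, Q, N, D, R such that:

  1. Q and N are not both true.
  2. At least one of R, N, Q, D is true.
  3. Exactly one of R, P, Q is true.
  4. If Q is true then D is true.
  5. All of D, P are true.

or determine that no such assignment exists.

P=T, Q=F, N=F, D=T, R=F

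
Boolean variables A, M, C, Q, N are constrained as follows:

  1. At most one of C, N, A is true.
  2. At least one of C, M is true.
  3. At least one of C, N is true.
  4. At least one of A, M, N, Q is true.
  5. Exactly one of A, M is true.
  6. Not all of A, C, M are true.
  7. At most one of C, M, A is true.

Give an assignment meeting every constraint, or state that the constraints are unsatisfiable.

A = False, M = True, C = False, Q = False, N = True

  (1) {C, N, A}: 1 true — at most one ✓
  (2) {C, M}: 1 true — at least one ✓
  (3) {C, N}: 1 true — at least one ✓
  (4) {A, M, N, Q}: 2 true — at least one ✓
  (5) {A, M}: 1 true — exactly one ✓
  (6) {A, C, M}: 1/3 true — not all ✓
  (7) {C, M, A}: 1 true — at most one ✓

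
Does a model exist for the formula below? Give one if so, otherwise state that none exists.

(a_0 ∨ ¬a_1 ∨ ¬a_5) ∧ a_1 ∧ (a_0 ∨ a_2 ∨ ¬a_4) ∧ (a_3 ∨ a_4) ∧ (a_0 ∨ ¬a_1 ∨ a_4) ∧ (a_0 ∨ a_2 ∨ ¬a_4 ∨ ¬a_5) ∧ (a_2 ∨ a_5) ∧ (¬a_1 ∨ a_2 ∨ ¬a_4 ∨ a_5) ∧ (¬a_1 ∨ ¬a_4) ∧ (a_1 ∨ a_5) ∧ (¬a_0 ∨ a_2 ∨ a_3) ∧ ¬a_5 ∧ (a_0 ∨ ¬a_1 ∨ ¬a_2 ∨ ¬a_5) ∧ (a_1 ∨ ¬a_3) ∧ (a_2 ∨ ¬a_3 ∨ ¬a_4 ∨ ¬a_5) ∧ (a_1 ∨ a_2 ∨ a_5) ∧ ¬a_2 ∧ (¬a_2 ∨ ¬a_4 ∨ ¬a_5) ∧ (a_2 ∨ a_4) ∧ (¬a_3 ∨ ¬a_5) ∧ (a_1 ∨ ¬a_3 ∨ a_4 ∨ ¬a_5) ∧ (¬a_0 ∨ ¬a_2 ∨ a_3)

Case a_2 = True:
  Clause (¬a_2) is falsified — contradiction.
Case a_2 = False:
  (a_1) forces a_1 = True.
  (a_2 ∨ a_5) forces a_5 = True.
  Clause (¬a_5) is falsified — contradiction.
Both cases fail, so the formula is unsatisfiable.

No satisfying assignment exists.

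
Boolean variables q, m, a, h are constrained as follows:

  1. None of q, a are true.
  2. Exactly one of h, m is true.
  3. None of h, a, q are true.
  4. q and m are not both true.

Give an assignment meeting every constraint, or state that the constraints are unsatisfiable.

q: False; m: True; a: False; h: False

  (1) {q, a}: 0 true — none ✓
  (2) {h, m}: 1 true — exactly one ✓
  (3) {h, a, q}: 0 true — none ✓
  (4) q=F, m=T — not both ✓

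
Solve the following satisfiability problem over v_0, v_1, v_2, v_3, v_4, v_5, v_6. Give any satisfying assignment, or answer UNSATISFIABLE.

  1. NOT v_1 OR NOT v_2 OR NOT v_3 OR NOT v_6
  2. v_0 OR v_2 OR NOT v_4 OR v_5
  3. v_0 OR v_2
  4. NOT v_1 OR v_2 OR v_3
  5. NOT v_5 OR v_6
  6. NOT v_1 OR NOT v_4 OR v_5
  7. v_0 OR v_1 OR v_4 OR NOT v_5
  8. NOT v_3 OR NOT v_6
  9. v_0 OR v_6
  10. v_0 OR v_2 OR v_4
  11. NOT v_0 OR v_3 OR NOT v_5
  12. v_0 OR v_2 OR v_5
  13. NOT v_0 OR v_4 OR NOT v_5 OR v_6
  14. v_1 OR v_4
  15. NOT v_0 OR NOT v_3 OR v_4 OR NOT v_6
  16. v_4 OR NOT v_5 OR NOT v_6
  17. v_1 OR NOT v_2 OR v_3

Set v_0 = False.
  then (v_0 OR v_2) forces v_2 = True.
  then (v_0 OR v_6) forces v_6 = True.
  then (NOT v_3 OR NOT v_6) forces v_3 = False.
  then (v_1 OR NOT v_2 OR v_3) forces v_1 = True.
Set v_4 = False.
  then (v_4 OR NOT v_5 OR NOT v_6) forces v_5 = False.
All clauses satisfied.

v_0: False, v_1: True, v_2: True, v_3: False, v_4: False, v_5: False, v_6: True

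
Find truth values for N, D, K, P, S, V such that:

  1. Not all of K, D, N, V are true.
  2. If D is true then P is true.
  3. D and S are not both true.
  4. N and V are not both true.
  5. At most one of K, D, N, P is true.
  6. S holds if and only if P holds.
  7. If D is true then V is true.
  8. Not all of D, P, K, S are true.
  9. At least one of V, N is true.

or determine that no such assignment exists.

N = False, D = False, K = False, P = True, S = True, V = True

  (1) {K, D, N, V}: 1/4 true — not all ✓
  (2) D=F ⇒ P: vacuous ✓
  (3) D=F, S=T — not both ✓
  (4) N=F, V=T — not both ✓
  (5) {K, D, N, P}: 1 true — at most one ✓
  (6) S=T, P=T — same ✓
  (7) D=F ⇒ V: vacuous ✓
  (8) {D, P, K, S}: 2/4 true — not all ✓
  (9) {V, N}: 1 true — at least one ✓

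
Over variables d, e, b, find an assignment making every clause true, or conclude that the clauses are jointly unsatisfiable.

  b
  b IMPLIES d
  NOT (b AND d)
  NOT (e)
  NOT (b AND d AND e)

Case d = True:
  (b) forces b = True.
  Clause (NOT b OR NOT d) is falsified — contradiction.
Case d = False:
  (b) forces b = True.
  Clause (NOT b OR d) is falsified — contradiction.
Both cases fail, so the formula is unsatisfiable.

No satisfying assignment exists.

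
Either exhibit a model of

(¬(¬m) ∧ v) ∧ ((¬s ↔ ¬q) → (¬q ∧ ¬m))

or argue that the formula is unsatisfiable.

m=T, v=T, q=F, s=T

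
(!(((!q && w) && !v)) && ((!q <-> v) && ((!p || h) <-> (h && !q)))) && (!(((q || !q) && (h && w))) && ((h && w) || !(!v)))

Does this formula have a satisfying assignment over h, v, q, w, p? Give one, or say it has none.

h=T, v=T, q=F, w=F, p=T

  !(((!q && w) && !v)) && ((!q <-> v) && ((!p || h) <-> (h && !q))) = True
    !(((!q && w) && !v)) = True
      (!q && w) && !v = False
        !q && w = False
          !q = True
        !v = False
    (!q <-> v) && ((!p || h) <-> (h && !q)) = True
      !q <-> v = True
        !q = True
      (!p || h) <-> (h && !q) = True
        !p || h = True
          !p = False
        h && !q = True
          !q = True
  !(((q || !q) && (h && w))) && ((h && w) || !(!v)) = True
    !(((q || !q) && (h && w))) = True
      (q || !q) && (h && w) = False
        q || !q = True
          !q = True
        h && w = False
    (h && w) || !(!v) = True
      h && w = False
      !(!v) = True
        !v = False
Both conjuncts True, so the formula holds.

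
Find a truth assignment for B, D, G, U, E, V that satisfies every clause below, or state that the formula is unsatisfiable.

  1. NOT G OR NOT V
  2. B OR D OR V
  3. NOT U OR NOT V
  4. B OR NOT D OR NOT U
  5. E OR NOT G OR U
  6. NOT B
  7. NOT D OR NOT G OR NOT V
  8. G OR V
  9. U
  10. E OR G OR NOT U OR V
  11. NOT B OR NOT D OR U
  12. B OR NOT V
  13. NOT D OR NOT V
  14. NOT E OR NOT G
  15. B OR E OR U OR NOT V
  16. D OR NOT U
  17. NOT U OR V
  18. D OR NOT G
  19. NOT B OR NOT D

Case U = True:
  (NOT U OR NOT V) forces V = False.
  Clause (NOT U OR V) is falsified — contradiction.
Case U = False:
  Clause (U) is falsified — contradiction.
Both cases fail, so the formula is unsatisfiable.

The formula is unsatisfiable.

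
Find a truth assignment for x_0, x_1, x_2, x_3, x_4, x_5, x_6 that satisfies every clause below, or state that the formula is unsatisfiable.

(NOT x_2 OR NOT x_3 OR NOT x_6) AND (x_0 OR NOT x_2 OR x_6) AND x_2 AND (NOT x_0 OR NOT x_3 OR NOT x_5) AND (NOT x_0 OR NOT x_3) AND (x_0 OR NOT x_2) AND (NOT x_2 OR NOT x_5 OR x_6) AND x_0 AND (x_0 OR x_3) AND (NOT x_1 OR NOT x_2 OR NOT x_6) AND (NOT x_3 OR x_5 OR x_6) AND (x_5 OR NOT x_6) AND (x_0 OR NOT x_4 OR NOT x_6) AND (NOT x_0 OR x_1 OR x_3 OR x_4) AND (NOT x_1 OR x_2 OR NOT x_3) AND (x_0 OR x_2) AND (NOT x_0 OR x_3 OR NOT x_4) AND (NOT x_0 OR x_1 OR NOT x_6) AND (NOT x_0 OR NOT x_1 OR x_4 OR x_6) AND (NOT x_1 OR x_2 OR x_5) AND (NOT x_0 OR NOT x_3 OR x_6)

Case x_0 = True:
  (x_2) forces x_2 = True.
  (NOT x_0 OR NOT x_3) forces x_3 = False.
  (NOT x_0 OR x_3 OR NOT x_4) forces x_4 = False.
  (NOT x_0 OR x_1 OR x_3 OR x_4) forces x_1 = True.
  (NOT x_1 OR NOT x_2 OR NOT x_6) forces x_6 = False.
  Clause (NOT x_0 OR NOT x_1 OR x_4 OR x_6) is falsified — contradiction.
Case x_0 = False:
  Clause (x_0) is falsified — contradiction.
Both cases fail, so the formula is unsatisfiable.

UNSATISFIABLE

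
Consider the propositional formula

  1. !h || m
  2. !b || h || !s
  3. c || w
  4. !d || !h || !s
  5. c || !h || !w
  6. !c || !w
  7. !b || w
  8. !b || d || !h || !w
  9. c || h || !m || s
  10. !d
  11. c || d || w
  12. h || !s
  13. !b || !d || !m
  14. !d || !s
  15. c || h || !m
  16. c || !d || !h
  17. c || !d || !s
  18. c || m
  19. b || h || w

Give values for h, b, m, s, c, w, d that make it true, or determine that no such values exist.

h = True, b = False, m = True, s = False, c = True, w = False, d = False

Unit clause (!d) forces d = False.
Set h = True.
  then (!h || m) forces m = True.
Set b = False.
Set s = False.
Try c = False:
  (c || w) forces w = True.
  clause (c || !h || !w) is falsified — backtrack.
So c = True.
  then (!c || !w) forces w = False.
All clauses satisfied.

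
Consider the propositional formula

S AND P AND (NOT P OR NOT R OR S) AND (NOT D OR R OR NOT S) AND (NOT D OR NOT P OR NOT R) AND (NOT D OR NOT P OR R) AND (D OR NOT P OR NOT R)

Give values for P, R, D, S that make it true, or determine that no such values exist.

P = True, R = False, D = False, S = True

Unit clause (S) forces S = True.
Unit clause (P) forces P = True.
Try R = True:
  (NOT D OR NOT P OR NOT R) forces D = False.
  clause (D OR NOT P OR NOT R) is falsified — backtrack.
So R = False.
  then (NOT D OR R OR NOT S) forces D = False.
Check each clause:
  (S): S holds.
  (P): P holds.
  (NOT P OR NOT R OR S): NOT R holds.
  (NOT D OR R OR NOT S): NOT D holds.
  (NOT D OR NOT P OR NOT R): NOT D holds.
  (NOT D OR NOT P OR R): NOT D holds.
  (D OR NOT P OR NOT R): NOT R holds.
All clauses satisfied.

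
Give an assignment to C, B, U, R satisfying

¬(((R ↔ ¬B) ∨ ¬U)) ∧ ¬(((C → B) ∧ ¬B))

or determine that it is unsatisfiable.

C = True, B = True, U = True, R = True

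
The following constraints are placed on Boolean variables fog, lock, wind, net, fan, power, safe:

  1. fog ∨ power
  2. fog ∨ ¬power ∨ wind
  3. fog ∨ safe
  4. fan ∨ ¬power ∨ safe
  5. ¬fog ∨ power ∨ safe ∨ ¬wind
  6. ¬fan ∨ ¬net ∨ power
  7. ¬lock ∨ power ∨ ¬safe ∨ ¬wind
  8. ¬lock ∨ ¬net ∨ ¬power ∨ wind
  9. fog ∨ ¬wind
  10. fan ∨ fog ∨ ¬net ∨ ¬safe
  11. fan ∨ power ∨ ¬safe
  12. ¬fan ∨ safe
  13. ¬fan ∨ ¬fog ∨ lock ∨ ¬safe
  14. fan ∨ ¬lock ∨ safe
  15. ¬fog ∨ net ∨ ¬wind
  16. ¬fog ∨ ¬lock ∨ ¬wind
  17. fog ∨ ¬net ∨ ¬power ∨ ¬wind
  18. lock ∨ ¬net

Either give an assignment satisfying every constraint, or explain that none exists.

Try fog = False:
  (fog ∨ power) forces power = True.
  (fog ∨ ¬power ∨ wind) forces wind = True.
  clause (fog ∨ ¬wind) is falsified — backtrack.
So fog = True.
Set lock = True.
  then (¬fog ∨ ¬lock ∨ ¬wind) forces wind = False.
Set net = False.
Set fan = True.
  then (¬fan ∨ safe) forces safe = True.
Set power = False.
All clauses satisfied.

fog=T, lock=T, wind=F, net=F, fan=T, power=F, safe=T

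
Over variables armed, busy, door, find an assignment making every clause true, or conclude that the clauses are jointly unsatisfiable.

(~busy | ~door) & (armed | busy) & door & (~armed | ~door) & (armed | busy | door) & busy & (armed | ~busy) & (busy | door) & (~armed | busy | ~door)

UNSATISFIABLE

Case busy = True:
  (~busy | ~door) forces door = False.
  Clause (door) is falsified — contradiction.
Case busy = False:
  Clause (busy) is falsified — contradiction.
Both cases fail, so the formula is unsatisfiable.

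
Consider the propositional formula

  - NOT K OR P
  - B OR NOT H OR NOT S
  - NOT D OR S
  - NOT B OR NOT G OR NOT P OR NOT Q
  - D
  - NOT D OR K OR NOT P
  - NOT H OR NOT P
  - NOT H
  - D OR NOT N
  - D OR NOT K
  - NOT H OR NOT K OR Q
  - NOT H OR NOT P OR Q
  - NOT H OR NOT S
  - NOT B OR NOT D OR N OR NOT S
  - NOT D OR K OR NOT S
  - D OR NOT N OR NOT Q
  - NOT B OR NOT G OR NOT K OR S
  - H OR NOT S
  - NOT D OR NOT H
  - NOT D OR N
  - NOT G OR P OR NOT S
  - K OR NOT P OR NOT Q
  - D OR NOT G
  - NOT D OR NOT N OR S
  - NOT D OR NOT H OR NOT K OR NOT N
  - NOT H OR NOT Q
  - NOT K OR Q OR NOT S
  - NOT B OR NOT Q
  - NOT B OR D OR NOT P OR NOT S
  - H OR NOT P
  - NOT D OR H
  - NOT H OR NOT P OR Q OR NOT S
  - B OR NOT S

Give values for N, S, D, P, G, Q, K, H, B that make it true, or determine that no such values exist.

No satisfying assignment exists.

Case H = True:
  Clause (NOT H) is falsified — contradiction.
Case H = False:
  (D) forces D = True.
  Clause (NOT D OR H) is falsified — contradiction.
Both cases fail, so the formula is unsatisfiable.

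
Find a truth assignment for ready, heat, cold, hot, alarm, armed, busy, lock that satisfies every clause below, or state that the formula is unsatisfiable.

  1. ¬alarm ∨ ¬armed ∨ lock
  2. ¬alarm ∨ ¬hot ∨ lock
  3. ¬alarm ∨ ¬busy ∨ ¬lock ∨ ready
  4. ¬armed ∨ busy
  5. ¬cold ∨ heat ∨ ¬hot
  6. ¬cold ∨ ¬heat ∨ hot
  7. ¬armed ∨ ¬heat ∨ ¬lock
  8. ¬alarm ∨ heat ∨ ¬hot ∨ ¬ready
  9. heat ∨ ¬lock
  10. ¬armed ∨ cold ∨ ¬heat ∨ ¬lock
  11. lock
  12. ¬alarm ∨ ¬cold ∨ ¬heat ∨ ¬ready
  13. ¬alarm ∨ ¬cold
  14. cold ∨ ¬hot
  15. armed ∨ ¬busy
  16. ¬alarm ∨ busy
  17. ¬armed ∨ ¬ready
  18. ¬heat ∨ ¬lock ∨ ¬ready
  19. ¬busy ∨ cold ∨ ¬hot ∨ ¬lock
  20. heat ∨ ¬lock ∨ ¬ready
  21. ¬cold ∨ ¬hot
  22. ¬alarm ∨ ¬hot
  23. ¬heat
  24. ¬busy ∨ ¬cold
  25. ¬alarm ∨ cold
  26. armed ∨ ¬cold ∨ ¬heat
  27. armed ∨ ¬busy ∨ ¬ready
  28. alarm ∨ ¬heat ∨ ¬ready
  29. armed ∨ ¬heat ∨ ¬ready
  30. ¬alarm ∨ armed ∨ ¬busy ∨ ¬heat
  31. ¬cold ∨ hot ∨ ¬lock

Case heat = True:
  Clause (¬heat) is falsified — contradiction.
Case heat = False:
  (heat ∨ ¬lock) forces lock = False.
  Clause (lock) is falsified — contradiction.
Both cases fail, so the formula is unsatisfiable.

No satisfying assignment exists.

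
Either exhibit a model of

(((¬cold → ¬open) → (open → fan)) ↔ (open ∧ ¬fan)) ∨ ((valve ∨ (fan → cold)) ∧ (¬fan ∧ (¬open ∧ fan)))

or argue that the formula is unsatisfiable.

open = True, valve = True, cold = False, fan = False

  (((¬cold → ¬open) → (open → fan)) ↔ (open ∧ ¬fan)) ∨ ((valve ∨ (fan → cold)) ∧ (¬fan ∧ (¬open ∧ fan))) = True
    ((¬cold → ¬open) → (open → fan)) ↔ (open ∧ ¬fan) = True
      (¬cold → ¬open) → (open → fan) = True
        ¬cold → ¬open = False
          ¬cold = True
          ¬open = False
        open → fan = False
      open ∧ ¬fan = True
        ¬fan = True
    (valve ∨ (fan → cold)) ∧ (¬fan ∧ (¬open ∧ fan)) = False
      valve ∨ (fan → cold) = True
        fan → cold = True
      ¬fan ∧ (¬open ∧ fan) = False
        ¬fan = True
        ¬open ∧ fan = False
          ¬open = False
The formula evaluates to True.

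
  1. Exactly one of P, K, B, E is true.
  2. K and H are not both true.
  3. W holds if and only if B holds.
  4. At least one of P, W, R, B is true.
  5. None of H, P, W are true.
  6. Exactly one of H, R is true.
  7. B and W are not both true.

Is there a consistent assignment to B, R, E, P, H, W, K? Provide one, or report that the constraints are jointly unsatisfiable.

B=F, R=T, E=T, P=F, H=F, W=F, K=F

  (1) {P, K, B, E}: 1 true — exactly one ✓
  (2) K=F, H=F — not both ✓
  (3) W=F, B=F — same ✓
  (4) {P, W, R, B}: 1 true — at least one ✓
  (5) {H, P, W}: 0 true — none ✓
  (6) {H, R}: 1 true — exactly one ✓
  (7) B=F, W=F — not both ✓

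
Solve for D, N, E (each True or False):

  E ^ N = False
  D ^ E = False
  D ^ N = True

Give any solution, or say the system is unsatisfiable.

Unsatisfiable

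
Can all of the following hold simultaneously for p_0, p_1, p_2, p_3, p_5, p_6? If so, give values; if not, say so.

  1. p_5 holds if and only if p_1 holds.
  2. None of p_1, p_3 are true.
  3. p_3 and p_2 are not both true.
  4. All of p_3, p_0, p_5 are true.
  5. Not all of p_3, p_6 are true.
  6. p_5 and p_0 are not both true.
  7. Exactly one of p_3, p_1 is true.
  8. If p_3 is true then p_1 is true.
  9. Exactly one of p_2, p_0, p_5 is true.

Case p_3 = True:
  Constraint (2) is violated (p_3=T) — contradiction.
Case p_3 = False:
  Constraint (4) is violated (p_3=F) — contradiction.
Both cases fail — unsatisfiable.

The formula is unsatisfiable.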